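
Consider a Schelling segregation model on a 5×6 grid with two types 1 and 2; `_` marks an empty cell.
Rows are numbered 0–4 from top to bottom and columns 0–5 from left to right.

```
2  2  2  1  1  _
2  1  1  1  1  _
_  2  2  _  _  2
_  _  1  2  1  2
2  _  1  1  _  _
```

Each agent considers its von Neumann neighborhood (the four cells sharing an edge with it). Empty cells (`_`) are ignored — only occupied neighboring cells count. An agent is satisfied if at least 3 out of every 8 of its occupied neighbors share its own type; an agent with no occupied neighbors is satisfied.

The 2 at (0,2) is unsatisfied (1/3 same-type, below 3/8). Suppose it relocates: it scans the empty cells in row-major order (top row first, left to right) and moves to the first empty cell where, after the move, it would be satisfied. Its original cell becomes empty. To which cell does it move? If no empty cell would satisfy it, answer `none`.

(1,5)

Vacating (0,2). Empty cells in order:
  (0,5): 0/1 same-type → still unsatisfied.
  (1,5): 1/2 same-type → satisfied — stop here.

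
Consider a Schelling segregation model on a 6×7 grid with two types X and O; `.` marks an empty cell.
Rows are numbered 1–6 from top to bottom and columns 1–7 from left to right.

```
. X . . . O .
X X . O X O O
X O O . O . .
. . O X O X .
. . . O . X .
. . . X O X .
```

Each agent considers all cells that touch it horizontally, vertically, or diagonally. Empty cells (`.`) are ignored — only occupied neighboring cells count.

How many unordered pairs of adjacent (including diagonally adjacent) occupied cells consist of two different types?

20

Scan each occupied cell's neighbors to the right and below (and the two forward diagonals) so each pair is counted once.
Row 1: X(1,2)–X(2,2)= X(1,2)–X(2,1)= O(1,6)–O(2,6)= O(1,6)–O(2,7)= O(1,6)–X(2,5)≠  → 1/5 unlike.
Row 2: X(2,1)–X(2,2)= X(2,1)–X(3,1)= X(2,1)–O(3,2)≠ X(2,2)–O(3,2)≠ X(2,2)–O(3,3)≠ X(2,2)–X(3,1)= O(2,4)–X(2,5)≠ O(2,4)–O(3,5)= O(2,4)–O(3,3)= X(2,5)–O(2,6)≠ X(2,5)–O(3,5)≠ O(2,6)–O(2,7)= O(2,6)–O(3,5)=  → 6/13 unlike.
Row 3: X(3,1)–O(3,2)≠ O(3,2)–O(3,3)= O(3,2)–O(4,3)= O(3,3)–O(4,3)= O(3,3)–X(4,4)≠ O(3,5)–O(4,5)= O(3,5)–X(4,6)≠ O(3,5)–X(4,4)≠  → 4/8 unlike.
Row 4: O(4,3)–X(4,4)≠ O(4,3)–O(5,4)= X(4,4)–O(4,5)≠ X(4,4)–O(5,4)≠ O(4,5)–X(4,6)≠ O(4,5)–X(5,6)≠ O(4,5)–O(5,4)= X(4,6)–X(5,6)=  → 5/8 unlike.
Row 5: O(5,4)–X(6,4)≠ O(5,4)–O(6,5)= X(5,6)–X(6,6)= X(5,6)–O(6,5)≠  → 2/4 unlike.
Row 6: X(6,4)–O(6,5)≠ O(6,5)–X(6,6)≠  → 2/2 unlike.
Total adjacent occupied pairs: 40; unlike-type pairs: 20.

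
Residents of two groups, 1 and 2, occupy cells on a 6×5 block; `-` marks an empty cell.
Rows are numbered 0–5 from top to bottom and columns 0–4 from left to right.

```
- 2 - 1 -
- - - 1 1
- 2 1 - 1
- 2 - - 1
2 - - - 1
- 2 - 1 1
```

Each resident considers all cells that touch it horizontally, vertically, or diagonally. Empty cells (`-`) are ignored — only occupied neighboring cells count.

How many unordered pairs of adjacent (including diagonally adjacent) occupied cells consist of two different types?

2

Scan each occupied cell's neighbors to the right and below (and the two forward diagonals) so each pair is counted once.
From row 0: 0 unlike of 2 pairs (running 0/2).
From row 1: 0 unlike of 4 pairs (running 0/6).
From row 2: 2 unlike of 4 pairs (running 2/10).
From row 3: 0 unlike of 2 pairs (running 2/12).
From row 4: 0 unlike of 3 pairs (running 2/15).
From row 5: 0 unlike of 1 pairs (running 2/16).
Total adjacent occupied pairs: 16; unlike-type pairs: 2.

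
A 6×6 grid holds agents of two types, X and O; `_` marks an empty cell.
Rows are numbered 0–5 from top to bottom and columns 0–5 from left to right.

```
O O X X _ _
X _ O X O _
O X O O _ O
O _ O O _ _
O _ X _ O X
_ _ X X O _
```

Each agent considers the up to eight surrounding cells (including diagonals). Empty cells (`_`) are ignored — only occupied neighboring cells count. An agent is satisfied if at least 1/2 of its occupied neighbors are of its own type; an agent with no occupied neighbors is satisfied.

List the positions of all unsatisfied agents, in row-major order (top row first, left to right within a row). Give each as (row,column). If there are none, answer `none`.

Row 0: (0,0)O 1/2 ✓ · (0,1)O 2/4 ✓ · (0,2)X 2/4 ✓ · (0,3)X 2/4 ✓
Row 1: (1,0)X 1/4 ✗ · (1,2)O 3/7 ✗ · (1,3)X 2/6 ✗ · (1,4)O 2/4 ✓
Row 2: (2,0)O 1/3 ✗ · (2,1)X 1/6 ✗ · (2,2)O 4/6 ✓ · (2,3)O 5/6 ✓ · (2,5)O 1/1 ✓
Row 3: (3,0)O 2/3 ✓ · (3,2)O 3/5 ✓ · (3,3)O 4/5 ✓
Row 4: (4,0)O 1/1 ✓ · (4,2)X 2/4 ✓ · (4,4)O 2/4 ✓ · (4,5)X 0/2 ✗
Row 5: (5,2)X 2/2 ✓ · (5,3)X 2/4 ✓ · (5,4)O 1/3 ✗

(1,0), (1,2), (1,3), (2,0), (2,1), (4,5), (5,4)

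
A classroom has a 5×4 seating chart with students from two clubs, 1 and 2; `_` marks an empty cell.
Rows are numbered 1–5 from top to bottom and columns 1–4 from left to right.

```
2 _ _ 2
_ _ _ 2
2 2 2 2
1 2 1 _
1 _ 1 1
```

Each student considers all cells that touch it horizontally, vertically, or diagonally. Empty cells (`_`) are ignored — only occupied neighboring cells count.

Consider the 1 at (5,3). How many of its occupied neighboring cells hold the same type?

2

Occupied neighbors of (5,3): (4,2)=2, (4,3)=1, (5,4)=1.
Same type (1): 2 of 3.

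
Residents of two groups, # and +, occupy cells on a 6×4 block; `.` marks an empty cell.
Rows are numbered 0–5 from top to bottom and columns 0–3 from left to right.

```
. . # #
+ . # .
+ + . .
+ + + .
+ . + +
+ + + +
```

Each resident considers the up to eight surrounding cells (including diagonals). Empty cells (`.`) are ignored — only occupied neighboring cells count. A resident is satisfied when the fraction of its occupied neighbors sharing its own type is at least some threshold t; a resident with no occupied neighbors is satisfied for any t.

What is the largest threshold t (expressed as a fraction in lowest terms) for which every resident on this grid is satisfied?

Row 0: (0,2)# 2/2 · (0,3)# 2/2
Row 1: (1,0)+ 2/2 · (1,2)# 2/3
Row 2: (2,0)+ 4/4 · (2,1)+ 5/6
Row 3: (3,0)+ 4/4 · (3,1)+ 6/6 · (3,2)+ 4/4
Row 4: (4,0)+ 4/4 · (4,2)+ 6/6 · (4,3)+ 4/4
Row 5: (5,0)+ 2/2 · (5,1)+ 4/4 · (5,2)+ 4/4 · (5,3)+ 3/3
The smallest same-type fraction is 2/3 at (1,2), which reduces to 2/3. Any threshold above that leaves this resident unsatisfied.

2/3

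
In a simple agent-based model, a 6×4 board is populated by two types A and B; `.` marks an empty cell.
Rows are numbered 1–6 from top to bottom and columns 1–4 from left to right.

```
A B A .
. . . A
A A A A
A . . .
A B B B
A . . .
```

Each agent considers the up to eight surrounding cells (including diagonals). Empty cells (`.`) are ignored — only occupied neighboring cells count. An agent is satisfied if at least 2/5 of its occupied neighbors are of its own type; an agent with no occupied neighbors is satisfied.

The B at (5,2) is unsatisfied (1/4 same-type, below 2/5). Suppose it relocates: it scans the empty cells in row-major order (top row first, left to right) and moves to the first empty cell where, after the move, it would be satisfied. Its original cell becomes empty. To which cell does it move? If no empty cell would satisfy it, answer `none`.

(4,3)

Vacating (5,2). Empty cells in order:
  (1,4): 0/2 same-type → still unsatisfied.
  (2,1): 1/4 same-type → still unsatisfied.
  (2,2): 1/6 same-type → still unsatisfied.
  (2,3): 1/6 same-type → still unsatisfied.
  (4,2): 1/6 same-type → still unsatisfied.
  (4,3): 2/5 same-type → satisfied — stop here.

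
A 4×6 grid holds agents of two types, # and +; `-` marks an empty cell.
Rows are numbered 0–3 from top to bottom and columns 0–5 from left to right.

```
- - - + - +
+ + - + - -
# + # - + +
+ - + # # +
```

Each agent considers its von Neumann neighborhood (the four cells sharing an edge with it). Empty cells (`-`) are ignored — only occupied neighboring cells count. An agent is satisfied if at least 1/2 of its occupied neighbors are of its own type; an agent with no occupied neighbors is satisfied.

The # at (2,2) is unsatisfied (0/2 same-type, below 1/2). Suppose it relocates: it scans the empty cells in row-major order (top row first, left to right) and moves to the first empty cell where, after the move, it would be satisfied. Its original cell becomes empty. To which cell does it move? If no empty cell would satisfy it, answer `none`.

Vacating (2,2). Empty cells in order:
  (0,0): 0/1 same-type → still unsatisfied.
  (0,1): 0/1 same-type → still unsatisfied.
  (0,2): 0/1 same-type → still unsatisfied.
  (0,4): 0/2 same-type → still unsatisfied.
  (1,2): 0/2 same-type → still unsatisfied.
  (1,4): 0/2 same-type → still unsatisfied.
  (1,5): 0/2 same-type → still unsatisfied.
  (2,3): 1/3 same-type → still unsatisfied.
  (3,1): 0/3 same-type → still unsatisfied.

none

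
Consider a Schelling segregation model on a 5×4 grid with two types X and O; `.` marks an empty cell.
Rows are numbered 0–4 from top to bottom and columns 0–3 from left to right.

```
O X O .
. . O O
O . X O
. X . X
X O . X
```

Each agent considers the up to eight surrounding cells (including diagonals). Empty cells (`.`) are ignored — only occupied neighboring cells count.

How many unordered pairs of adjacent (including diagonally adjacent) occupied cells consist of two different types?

10

Scan each occupied cell's neighbors to the right and below (and the two forward diagonals) so each pair is counted once.
Row 0: O(0,0)–X(0,1)≠ X(0,1)–O(0,2)≠ X(0,1)–O(1,2)≠ O(0,2)–O(1,2)= O(0,2)–O(1,3)=  → 3/5 unlike.
Row 1: O(1,2)–O(1,3)= O(1,2)–X(2,2)≠ O(1,2)–O(2,3)= O(1,3)–O(2,3)= O(1,3)–X(2,2)≠  → 2/5 unlike.
Row 2: O(2,0)–X(3,1)≠ X(2,2)–O(2,3)≠ X(2,2)–X(3,3)= X(2,2)–X(3,1)= O(2,3)–X(3,3)≠  → 3/5 unlike.
Row 3: X(3,1)–O(4,1)≠ X(3,1)–X(4,0)= X(3,3)–X(4,3)=  → 1/3 unlike.
Row 4: X(4,0)–O(4,1)≠  → 1/1 unlike.
Total adjacent occupied pairs: 19; unlike-type pairs: 10.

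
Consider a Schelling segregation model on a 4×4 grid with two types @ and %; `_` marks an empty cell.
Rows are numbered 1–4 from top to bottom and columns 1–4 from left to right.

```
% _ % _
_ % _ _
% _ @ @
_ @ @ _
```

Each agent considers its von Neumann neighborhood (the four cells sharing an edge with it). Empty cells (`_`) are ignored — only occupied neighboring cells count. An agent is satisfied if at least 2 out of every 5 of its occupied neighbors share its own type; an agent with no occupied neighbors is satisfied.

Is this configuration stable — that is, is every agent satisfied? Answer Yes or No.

(1,1)% 0/0 ✓
(1,3)% 0/0 ✓
(2,2)% 0/0 ✓
(3,1)% 0/0 ✓
(3,3)@ 2/2 ✓
(3,4)@ 1/1 ✓
(4,2)@ 1/1 ✓
(4,3)@ 2/2 ✓
All meet the threshold, so the configuration is stable.

Yes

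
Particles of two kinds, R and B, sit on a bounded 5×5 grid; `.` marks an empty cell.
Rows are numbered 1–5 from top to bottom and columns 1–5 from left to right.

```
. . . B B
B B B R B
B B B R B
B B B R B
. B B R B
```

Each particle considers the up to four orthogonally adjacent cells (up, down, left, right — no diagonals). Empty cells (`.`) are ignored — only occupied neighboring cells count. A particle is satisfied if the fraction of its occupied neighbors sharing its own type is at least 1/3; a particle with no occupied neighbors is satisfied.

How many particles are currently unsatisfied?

1

Row 1: (1,4)B 1/2 satisfied · (1,5)B 2/2 satisfied
Row 2: (2,1)B 2/2 satisfied · (2,2)B 3/3 satisfied · (2,3)B 2/3 satisfied · (2,4)R 1/4 not · (2,5)B 2/3 satisfied
Row 3: (3,1)B 3/3 satisfied · (3,2)B 4/4 satisfied · (3,3)B 3/4 satisfied · (3,4)R 2/4 satisfied · (3,5)B 2/3 satisfied
Row 4: (4,1)B 2/2 satisfied · (4,2)B 4/4 satisfied · (4,3)B 3/4 satisfied · (4,4)R 2/4 satisfied · (4,5)B 2/3 satisfied
Row 5: (5,2)B 2/2 satisfied · (5,3)B 2/3 satisfied · (5,4)R 1/3 satisfied · (5,5)B 1/2 satisfied
Unsatisfied: (2,4) — 1 in total.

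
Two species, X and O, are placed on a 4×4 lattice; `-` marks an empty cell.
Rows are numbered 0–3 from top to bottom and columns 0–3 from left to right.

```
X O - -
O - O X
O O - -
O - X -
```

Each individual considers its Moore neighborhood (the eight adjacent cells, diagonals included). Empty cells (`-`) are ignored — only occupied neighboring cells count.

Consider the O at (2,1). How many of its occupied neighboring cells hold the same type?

Occupied neighbors of (2,1): (1,0)=O, (1,2)=O, (2,0)=O, (3,0)=O, (3,2)=X.
Same type (O): 4 of 5.

4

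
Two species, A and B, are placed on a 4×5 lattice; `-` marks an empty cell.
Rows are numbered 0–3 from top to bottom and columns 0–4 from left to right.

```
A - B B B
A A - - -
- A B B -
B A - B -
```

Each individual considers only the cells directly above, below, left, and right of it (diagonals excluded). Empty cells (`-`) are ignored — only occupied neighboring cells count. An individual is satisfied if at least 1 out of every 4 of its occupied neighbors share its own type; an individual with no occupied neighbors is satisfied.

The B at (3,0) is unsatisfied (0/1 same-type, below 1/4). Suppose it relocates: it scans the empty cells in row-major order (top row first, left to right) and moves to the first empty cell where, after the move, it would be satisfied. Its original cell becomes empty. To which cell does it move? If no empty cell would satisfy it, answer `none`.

Vacating (3,0). Empty cells in order:
  (0,1): 1/3 same-type → satisfied — stop here.

(0,1)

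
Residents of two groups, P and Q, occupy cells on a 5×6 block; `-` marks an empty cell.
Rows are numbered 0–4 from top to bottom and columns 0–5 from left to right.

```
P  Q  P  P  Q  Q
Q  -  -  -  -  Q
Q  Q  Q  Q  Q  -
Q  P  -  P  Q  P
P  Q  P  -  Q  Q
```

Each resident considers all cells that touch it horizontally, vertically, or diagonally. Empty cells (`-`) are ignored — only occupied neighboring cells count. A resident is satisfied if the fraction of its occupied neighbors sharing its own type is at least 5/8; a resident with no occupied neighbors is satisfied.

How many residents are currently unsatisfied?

13

(0,0)P 0/2 unhappy
(0,1)Q 1/3 unhappy
(0,2)P 1/2 unhappy
(0,3)P 1/2 unhappy
(0,4)Q 2/3 ok
(0,5)Q 2/2 ok
(1,0)Q 3/4 ok
(1,5)Q 3/3 ok
(2,0)Q 3/4 ok
(2,1)Q 4/5 ok
(2,2)Q 2/4 unhappy
(2,3)Q 3/4 ok
(2,4)Q 3/5 unhappy
(3,0)Q 3/5 unhappy
(3,1)P 2/7 unhappy
(3,3)P 1/6 unhappy
(3,4)Q 4/6 ok
(3,5)P 0/4 unhappy
(4,0)P 1/3 unhappy
(4,1)Q 1/4 unhappy
(4,2)P 2/3 ok
(4,4)Q 2/4 unhappy
(4,5)Q 2/3 ok
Unsatisfied: (0,0), (0,1), (0,2), (0,3), (2,2), (2,4), (3,0), (3,1), (3,3), (3,5), (4,0), (4,1), (4,4) — 13 in total.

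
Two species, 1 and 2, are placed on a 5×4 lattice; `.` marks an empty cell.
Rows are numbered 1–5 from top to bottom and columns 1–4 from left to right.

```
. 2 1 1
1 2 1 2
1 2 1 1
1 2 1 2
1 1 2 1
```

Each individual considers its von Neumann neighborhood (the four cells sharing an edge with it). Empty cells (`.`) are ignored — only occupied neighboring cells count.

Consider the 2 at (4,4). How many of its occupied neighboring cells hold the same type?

Occupied neighbors of (4,4): (3,4)=1, (5,4)=1, (4,3)=1.
Same type (2): 0 of 3.

0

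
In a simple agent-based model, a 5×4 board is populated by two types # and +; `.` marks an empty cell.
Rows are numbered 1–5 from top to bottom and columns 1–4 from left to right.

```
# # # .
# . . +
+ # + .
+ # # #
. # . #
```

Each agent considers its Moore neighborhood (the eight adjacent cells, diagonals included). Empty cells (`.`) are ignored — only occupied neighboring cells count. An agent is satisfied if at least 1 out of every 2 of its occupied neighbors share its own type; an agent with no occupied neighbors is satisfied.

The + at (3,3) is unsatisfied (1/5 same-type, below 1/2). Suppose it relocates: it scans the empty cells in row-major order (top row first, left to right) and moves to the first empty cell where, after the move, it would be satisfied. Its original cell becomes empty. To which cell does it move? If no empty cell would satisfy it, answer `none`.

(1,4)

Vacating (3,3). Empty cells in order:
  (1,4): 1/2 same-type → satisfied — stop here.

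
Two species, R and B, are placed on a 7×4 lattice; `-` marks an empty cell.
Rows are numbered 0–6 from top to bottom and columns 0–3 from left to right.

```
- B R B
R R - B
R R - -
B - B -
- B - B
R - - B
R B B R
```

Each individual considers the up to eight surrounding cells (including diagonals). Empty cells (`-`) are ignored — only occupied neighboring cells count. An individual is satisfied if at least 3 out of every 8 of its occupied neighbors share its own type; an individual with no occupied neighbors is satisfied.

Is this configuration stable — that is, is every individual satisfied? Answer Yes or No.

No

Row 0: (0,1)B 0/3 not · (0,2)R 1/4 not · (0,3)B 1/2 satisfied
Row 1: (1,0)R 3/4 satisfied · (1,1)R 4/5 satisfied · (1,3)B 1/2 satisfied
Row 2: (2,0)R 3/4 satisfied · (2,1)R 3/5 satisfied
Row 3: (3,0)B 1/3 not · (3,2)B 2/3 satisfied
Row 4: (4,1)B 2/3 satisfied · (4,3)B 2/2 satisfied
Row 5: (5,0)R 1/3 not · (5,3)B 2/3 satisfied
Row 6: (6,0)R 1/2 satisfied · (6,1)B 1/3 not · (6,2)B 2/3 satisfied · (6,3)R 0/2 not
For instance (0,1) has only 0/3 same-type neighbors, below 3/8.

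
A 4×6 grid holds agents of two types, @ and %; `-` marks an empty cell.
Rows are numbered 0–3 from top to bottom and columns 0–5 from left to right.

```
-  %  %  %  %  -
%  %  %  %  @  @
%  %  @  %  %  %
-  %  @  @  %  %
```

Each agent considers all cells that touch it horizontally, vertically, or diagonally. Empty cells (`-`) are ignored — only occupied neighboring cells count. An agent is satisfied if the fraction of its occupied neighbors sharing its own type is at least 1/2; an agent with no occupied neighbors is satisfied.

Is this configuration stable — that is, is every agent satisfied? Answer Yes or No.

No

(0,1)% 4/4 ok
(0,2)% 5/5 ok
(0,3)% 4/5 ok
(0,4)% 2/4 ok
(1,0)% 4/4 ok
(1,1)% 6/7 ok
(1,2)% 7/8 ok
(1,3)% 6/8 ok
(1,4)@ 1/7 unhappy
(1,5)@ 1/4 unhappy
(2,0)% 4/4 ok
(2,1)% 5/7 ok
(2,2)@ 2/8 unhappy
(2,3)% 4/8 ok
(2,4)% 5/8 ok
(2,5)% 3/5 ok
(3,1)% 2/4 ok
(3,2)@ 2/5 unhappy
(3,3)@ 2/5 unhappy
(3,4)% 4/5 ok
(3,5)% 3/3 ok
For instance (1,4) has only 1/7 same-type neighbors, below 1/2.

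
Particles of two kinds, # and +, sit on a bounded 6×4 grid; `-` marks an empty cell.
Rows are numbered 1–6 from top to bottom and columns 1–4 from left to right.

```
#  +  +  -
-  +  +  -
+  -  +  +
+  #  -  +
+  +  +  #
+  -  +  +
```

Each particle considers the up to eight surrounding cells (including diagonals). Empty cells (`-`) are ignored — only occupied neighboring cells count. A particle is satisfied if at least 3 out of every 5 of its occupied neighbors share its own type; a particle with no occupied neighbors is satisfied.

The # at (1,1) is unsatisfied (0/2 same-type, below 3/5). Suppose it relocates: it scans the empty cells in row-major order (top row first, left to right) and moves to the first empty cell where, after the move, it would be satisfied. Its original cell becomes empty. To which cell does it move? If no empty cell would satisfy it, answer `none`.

Vacating (1,1). Empty cells in order:
  (1,4): 0/2 same-type → still unsatisfied.
  (2,1): 0/3 same-type → still unsatisfied.
  (2,4): 0/4 same-type → still unsatisfied.
  (3,2): 1/6 same-type → still unsatisfied.
  (4,3): 2/7 same-type → still unsatisfied.
  (6,2): 0/5 same-type → still unsatisfied.

none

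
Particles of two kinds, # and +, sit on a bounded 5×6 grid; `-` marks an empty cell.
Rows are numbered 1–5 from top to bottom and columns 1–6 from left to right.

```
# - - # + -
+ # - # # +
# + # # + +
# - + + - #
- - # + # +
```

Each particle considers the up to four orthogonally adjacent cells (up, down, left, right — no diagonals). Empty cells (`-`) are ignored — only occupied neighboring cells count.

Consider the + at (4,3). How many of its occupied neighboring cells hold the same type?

1

Occupied neighbors of (4,3): (3,3)=#, (5,3)=#, (4,4)=+.
Same type (+): 1 of 3.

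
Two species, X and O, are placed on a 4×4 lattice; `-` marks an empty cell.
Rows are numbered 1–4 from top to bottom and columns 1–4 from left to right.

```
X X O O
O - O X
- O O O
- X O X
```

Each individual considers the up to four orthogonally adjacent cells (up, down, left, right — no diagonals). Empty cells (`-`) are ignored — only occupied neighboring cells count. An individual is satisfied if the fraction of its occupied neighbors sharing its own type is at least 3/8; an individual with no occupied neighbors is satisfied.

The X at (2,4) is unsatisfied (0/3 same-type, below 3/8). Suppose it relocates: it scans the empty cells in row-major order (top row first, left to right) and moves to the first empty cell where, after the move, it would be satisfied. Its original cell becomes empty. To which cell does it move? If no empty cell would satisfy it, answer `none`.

Vacating (2,4). Empty cells in order:
  (2,2): 1/4 same-type → still unsatisfied.
  (3,1): 0/2 same-type → still unsatisfied.
  (4,1): 1/1 same-type → satisfied — stop here.

(4,1)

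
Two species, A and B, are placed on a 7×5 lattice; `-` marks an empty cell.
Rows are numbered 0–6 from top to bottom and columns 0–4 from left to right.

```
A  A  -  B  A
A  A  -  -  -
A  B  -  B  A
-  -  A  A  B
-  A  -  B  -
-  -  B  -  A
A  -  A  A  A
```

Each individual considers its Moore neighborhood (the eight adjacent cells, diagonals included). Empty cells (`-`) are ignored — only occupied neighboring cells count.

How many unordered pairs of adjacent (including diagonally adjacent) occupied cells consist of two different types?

16

Scan each occupied cell's neighbors to the right and below (and the two forward diagonals) so each pair is counted once.
From row 0: 1 unlike of 6 pairs (running 1/6).
From row 1: 2 unlike of 5 pairs (running 3/11).
From row 2: 6 unlike of 8 pairs (running 9/19).
From row 3: 3 unlike of 6 pairs (running 12/25).
From row 4: 2 unlike of 3 pairs (running 14/28).
From row 5: 2 unlike of 4 pairs (running 16/32).
From row 6: 0 unlike of 2 pairs (running 16/34).
Total adjacent occupied pairs: 34; unlike-type pairs: 16.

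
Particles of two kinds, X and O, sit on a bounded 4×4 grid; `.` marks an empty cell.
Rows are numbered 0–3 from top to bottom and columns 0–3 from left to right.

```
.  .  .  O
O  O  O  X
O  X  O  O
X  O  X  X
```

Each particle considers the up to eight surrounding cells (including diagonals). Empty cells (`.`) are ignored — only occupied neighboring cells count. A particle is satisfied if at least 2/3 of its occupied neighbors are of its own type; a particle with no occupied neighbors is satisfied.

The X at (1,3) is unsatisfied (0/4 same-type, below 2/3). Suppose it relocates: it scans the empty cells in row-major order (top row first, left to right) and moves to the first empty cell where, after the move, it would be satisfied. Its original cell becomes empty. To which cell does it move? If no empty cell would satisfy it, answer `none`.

none

Vacating (1,3). Empty cells in order:
  (0,0): 0/2 same-type → still unsatisfied.
  (0,1): 0/3 same-type → still unsatisfied.
  (0,2): 0/3 same-type → still unsatisfied.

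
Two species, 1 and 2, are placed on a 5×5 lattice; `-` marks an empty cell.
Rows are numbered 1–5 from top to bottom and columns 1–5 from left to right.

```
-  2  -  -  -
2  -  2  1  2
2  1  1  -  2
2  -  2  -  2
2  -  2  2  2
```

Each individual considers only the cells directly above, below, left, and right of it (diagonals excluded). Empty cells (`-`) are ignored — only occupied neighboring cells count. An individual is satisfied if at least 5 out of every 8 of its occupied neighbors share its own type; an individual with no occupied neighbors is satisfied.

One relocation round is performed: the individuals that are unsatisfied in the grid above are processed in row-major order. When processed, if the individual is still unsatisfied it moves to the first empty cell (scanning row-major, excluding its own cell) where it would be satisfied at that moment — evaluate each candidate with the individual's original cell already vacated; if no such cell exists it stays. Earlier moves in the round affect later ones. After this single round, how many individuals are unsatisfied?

Initially unsatisfied (in order): (2,3), (2,4), (2,5), (3,2), (3,3), (4,3).
  (2,3) → (1,1).
  (2,4) → (1,4).
  (2,5): now satisfied by earlier moves; stays.
  (3,2) → (2,3).
  (3,3) → (1,3).
  (4,3): now satisfied by earlier moves; stays.
Resulting grid:
2 2 1 1 -
2 - 1 - 2
2 - - - 2
2 - 2 - 2
2 - 2 2 2
Unsatisfied now: (1,2).

1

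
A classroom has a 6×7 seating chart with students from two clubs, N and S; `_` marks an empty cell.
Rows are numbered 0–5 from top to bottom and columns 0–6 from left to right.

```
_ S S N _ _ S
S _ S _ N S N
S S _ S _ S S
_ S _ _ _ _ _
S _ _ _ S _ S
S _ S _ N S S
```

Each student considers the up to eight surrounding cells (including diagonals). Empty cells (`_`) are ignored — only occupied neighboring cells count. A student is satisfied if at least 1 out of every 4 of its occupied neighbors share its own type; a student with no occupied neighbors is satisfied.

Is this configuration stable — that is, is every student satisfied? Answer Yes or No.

Row 0: (0,1)S 3/3 ok · (0,2)S 2/3 ok · (0,3)N 1/3 ok · (0,6)S 1/2 ok
Row 1: (1,0)S 3/3 ok · (1,2)S 4/5 ok · (1,4)N 1/4 ok · (1,5)S 3/5 ok · (1,6)N 0/4 unhappy
Row 2: (2,0)S 3/3 ok · (2,1)S 4/4 ok · (2,3)S 1/2 ok · (2,5)S 2/4 ok · (2,6)S 2/3 ok
Row 3: (3,1)S 3/3 ok
Row 4: (4,0)S 2/2 ok · (4,4)S 1/2 ok · (4,6)S 2/2 ok
Row 5: (5,0)S 1/1 ok · (5,2)S 0/0 ok · (5,4)N 0/2 unhappy · (5,5)S 3/4 ok · (5,6)S 2/2 ok
For instance (1,6) has only 0/4 same-type neighbors, below 1/4.

No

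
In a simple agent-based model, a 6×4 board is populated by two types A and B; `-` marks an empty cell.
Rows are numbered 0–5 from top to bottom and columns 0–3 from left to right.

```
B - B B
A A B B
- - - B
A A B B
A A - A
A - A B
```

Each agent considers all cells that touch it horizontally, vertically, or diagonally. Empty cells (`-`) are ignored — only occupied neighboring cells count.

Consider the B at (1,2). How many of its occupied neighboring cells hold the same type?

4

Occupied neighbors of (1,2): (0,2)=B, (0,3)=B, (1,1)=A, (1,3)=B, (2,3)=B.
Same type (B): 4 of 5.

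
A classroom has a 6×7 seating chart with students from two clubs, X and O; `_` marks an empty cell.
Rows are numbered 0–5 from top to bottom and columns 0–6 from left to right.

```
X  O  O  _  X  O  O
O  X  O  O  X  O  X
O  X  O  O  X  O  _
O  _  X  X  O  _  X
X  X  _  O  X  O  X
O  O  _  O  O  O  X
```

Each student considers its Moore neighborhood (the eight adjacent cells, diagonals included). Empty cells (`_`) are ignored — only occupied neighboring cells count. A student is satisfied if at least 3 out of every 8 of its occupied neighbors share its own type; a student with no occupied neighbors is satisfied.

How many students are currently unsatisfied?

(0,0)X 1/3 ✗
(0,1)O 3/5 ✓
(0,2)O 3/4 ✓
(0,4)X 1/4 ✗
(0,5)O 2/5 ✓
(0,6)O 2/3 ✓
(1,0)O 2/5 ✓
(1,1)X 2/8 ✗
(1,2)O 5/7 ✓
(1,3)O 4/7 ✓
(1,4)X 2/7 ✗
(1,5)O 3/7 ✓
(1,6)X 0/4 ✗
(2,0)O 2/4 ✓
(2,1)X 2/7 ✗
(2,2)O 3/7 ✓
(2,3)O 4/8 ✓
(2,4)X 2/7 ✗
(2,5)O 2/6 ✗
(3,0)O 1/4 ✗
(3,2)X 3/6 ✓
(3,3)X 3/7 ✓
(3,4)O 4/7 ✓
(3,6)X 1/3 ✗
(4,0)X 1/4 ✗
(4,1)X 2/5 ✓
(4,3)O 3/6 ✓
(4,4)X 1/7 ✗
(4,5)O 3/7 ✓
(4,6)X 2/4 ✓
(5,0)O 1/3 ✗
(5,1)O 1/3 ✗
(5,3)O 2/3 ✓
(5,4)O 4/5 ✓
(5,5)O 2/5 ✓
(5,6)X 1/3 ✗
Unsatisfied: (0,0), (0,4), (1,1), (1,4), (1,6), (2,1), (2,4), (2,5), (3,0), (3,6), (4,0), (4,4), (5,0), (5,1), (5,6) — 15 in total.

15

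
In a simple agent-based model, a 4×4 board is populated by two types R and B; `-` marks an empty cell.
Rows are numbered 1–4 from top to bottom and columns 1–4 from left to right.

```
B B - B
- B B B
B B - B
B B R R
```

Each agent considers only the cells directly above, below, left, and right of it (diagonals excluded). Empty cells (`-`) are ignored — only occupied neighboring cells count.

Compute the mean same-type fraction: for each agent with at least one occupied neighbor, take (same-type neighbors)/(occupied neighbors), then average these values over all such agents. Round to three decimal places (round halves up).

Row 1: (1,1)B 1/1 · (1,2)B 2/2 · (1,4)B 1/1
Row 2: (2,2)B 3/3 · (2,3)B 2/2 · (2,4)B 3/3
Row 3: (3,1)B 2/2 · (3,2)B 3/3 · (3,4)B 1/2
Row 4: (4,1)B 2/2 · (4,2)B 2/3 · (4,3)R 1/2 · (4,4)R 1/2
Sum over 13 agents: 1/1 + 2/2 + 1/1 + 3/3 + 2/2 + 3/3 + 2/2 + 3/3 + 1/2 + 2/2 + 2/3 + 1/2 + 1/2 = 67/6; mean = 67/6 ÷ 13 = 67/78 = 0.858974… → 0.859.

0.859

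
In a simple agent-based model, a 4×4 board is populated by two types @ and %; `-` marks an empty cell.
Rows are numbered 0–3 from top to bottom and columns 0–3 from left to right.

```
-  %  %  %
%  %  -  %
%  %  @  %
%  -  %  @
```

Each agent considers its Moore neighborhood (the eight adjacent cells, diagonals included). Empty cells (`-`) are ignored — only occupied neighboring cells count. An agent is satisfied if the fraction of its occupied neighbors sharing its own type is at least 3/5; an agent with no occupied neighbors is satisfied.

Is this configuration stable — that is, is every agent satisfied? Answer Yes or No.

No

(0,1)% 3/3 ok
(0,2)% 4/4 ok
(0,3)% 2/2 ok
(1,0)% 4/4 ok
(1,1)% 5/6 ok
(1,3)% 3/4 ok
(2,0)% 4/4 ok
(2,1)% 5/6 ok
(2,2)@ 1/6 unhappy
(2,3)% 2/4 unhappy
(3,0)% 2/2 ok
(3,2)% 2/4 unhappy
(3,3)@ 1/3 unhappy
For instance (2,2) has only 1/6 same-type neighbors, below 3/5.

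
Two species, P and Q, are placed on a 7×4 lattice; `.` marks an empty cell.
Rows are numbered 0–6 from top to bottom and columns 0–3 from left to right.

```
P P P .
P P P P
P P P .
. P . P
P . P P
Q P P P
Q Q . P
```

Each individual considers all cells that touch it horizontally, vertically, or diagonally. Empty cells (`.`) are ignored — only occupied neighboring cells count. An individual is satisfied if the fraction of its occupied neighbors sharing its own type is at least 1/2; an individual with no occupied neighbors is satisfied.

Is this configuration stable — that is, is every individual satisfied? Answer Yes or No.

(0,0)P 3/3 ok
(0,1)P 5/5 ok
(0,2)P 4/4 ok
(1,0)P 5/5 ok
(1,1)P 8/8 ok
(1,2)P 6/6 ok
(1,3)P 3/3 ok
(2,0)P 4/4 ok
(2,1)P 6/6 ok
(2,2)P 6/6 ok
(3,1)P 5/5 ok
(3,3)P 3/3 ok
(4,0)P 2/3 ok
(4,2)P 6/6 ok
(4,3)P 4/4 ok
(5,0)Q 2/4 ok
(5,1)P 3/6 ok
(5,2)P 5/6 ok
(5,3)P 4/4 ok
(6,0)Q 2/3 ok
(6,1)Q 2/4 ok
(6,3)P 2/2 ok
All meet the threshold, so the configuration is stable.

Yes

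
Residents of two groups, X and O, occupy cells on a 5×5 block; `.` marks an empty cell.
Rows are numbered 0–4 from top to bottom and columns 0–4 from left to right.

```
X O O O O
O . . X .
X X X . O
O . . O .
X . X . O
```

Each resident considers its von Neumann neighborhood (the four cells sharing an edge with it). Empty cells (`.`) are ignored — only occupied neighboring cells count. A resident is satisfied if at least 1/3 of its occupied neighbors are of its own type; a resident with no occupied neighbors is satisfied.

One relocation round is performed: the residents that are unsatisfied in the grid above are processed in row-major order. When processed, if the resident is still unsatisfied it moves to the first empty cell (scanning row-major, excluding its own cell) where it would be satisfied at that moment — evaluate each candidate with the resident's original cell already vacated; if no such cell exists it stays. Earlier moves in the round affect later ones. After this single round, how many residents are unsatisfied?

Initially unsatisfied (in order): (0,0), (1,0), (1,3), (3,0), (4,0).
  (0,0) → (1,1).
  (1,0) → (0,0).
  (1,3) → (1,0).
  (3,0) → (1,2).
  (4,0): now satisfied by earlier moves; stays.
Resulting grid:
O O O O O
X X O . .
X X X . O
. . . O .
X . X . O
All satisfied now.

0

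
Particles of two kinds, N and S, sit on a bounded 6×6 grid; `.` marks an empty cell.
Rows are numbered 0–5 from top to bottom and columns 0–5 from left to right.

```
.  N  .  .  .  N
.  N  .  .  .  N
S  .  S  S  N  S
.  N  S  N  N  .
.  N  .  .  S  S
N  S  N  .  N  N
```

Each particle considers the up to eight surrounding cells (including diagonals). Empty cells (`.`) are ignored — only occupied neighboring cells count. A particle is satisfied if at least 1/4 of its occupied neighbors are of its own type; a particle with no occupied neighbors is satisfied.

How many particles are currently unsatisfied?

4

Row 0: (0,1)N 1/1 satisfied · (0,5)N 1/1 satisfied
Row 1: (1,1)N 1/3 satisfied · (1,5)N 2/3 satisfied
Row 2: (2,0)S 0/2 not · (2,2)S 2/5 satisfied · (2,3)S 2/5 satisfied · (2,4)N 3/5 satisfied · (2,5)S 0/3 not
Row 3: (3,1)N 1/4 satisfied · (3,2)S 2/5 satisfied · (3,3)N 2/6 satisfied · (3,4)N 2/6 satisfied
Row 4: (4,1)N 3/5 satisfied · (4,4)S 1/5 not · (4,5)S 1/4 satisfied
Row 5: (5,0)N 1/2 satisfied · (5,1)S 0/3 not · (5,2)N 1/2 satisfied · (5,4)N 1/3 satisfied · (5,5)N 1/3 satisfied
Unsatisfied: (2,0), (2,5), (4,4), (5,1) — 4 in total.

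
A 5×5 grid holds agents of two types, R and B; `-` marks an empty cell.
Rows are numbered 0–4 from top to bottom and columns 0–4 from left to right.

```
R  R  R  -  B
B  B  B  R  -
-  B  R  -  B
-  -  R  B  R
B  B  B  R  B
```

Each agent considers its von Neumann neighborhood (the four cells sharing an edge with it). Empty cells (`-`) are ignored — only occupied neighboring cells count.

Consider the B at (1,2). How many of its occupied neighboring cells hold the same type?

1

Occupied neighbors of (1,2): (0,2)=R, (2,2)=R, (1,1)=B, (1,3)=R.
Same type (B): 1 of 4.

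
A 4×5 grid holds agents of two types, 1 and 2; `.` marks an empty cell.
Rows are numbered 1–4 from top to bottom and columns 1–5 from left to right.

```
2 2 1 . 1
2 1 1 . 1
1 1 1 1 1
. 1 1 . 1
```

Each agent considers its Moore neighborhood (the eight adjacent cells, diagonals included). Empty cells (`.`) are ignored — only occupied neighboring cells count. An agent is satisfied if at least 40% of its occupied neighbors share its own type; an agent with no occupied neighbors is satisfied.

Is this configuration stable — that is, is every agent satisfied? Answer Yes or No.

Yes

(1,1)2 2/3 ok
(1,2)2 2/5 ok
(1,3)1 2/3 ok
(1,5)1 1/1 ok
(2,1)2 2/5 ok
(2,2)1 5/8 ok
(2,3)1 5/6 ok
(2,5)1 3/3 ok
(3,1)1 3/4 ok
(3,2)1 6/7 ok
(3,3)1 6/6 ok
(3,4)1 6/6 ok
(3,5)1 3/3 ok
(4,2)1 4/4 ok
(4,3)1 4/4 ok
(4,5)1 2/2 ok
All meet the threshold, so the configuration is stable.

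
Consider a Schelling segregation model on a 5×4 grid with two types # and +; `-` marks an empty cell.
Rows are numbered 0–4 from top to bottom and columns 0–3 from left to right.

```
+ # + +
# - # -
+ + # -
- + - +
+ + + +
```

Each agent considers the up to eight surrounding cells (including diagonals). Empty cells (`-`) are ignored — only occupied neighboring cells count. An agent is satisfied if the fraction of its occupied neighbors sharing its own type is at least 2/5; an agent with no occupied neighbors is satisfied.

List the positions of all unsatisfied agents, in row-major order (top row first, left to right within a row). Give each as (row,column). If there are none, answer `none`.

(0,0)+ 0/2 unhappy
(0,1)# 2/4 ok
(0,2)+ 1/3 unhappy
(0,3)+ 1/2 ok
(1,0)# 1/4 unhappy
(1,2)# 2/5 ok
(2,0)+ 2/3 ok
(2,1)+ 2/5 ok
(2,2)# 1/4 unhappy
(3,1)+ 5/6 ok
(3,3)+ 2/3 ok
(4,0)+ 2/2 ok
(4,1)+ 3/3 ok
(4,2)+ 4/4 ok
(4,3)+ 2/2 ok

(0,0), (0,2), (1,0), (2,2)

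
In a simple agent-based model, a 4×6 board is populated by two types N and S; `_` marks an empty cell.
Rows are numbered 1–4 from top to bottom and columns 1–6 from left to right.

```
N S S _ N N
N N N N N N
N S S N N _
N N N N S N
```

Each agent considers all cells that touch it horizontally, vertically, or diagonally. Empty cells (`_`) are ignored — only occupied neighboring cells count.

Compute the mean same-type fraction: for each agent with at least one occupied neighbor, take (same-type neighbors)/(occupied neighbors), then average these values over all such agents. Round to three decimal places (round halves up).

0.590

Row 1: (1,1)N 2/3 · (1,2)S 1/5 · (1,3)S 1/4 · (1,5)N 4/4 · (1,6)N 3/3
Row 2: (2,1)N 3/5 · (2,2)N 4/8 · (2,3)N 3/7 · (2,4)N 5/7 · (2,5)N 6/6 · (2,6)N 4/4
Row 3: (3,1)N 4/5 · (3,2)S 1/8 · (3,3)S 1/8 · (3,4)N 6/8 · (3,5)N 6/7
Row 4: (4,1)N 2/3 · (4,2)N 3/5 · (4,3)N 3/5 · (4,4)N 3/5 · (4,5)S 0/4 · (4,6)N 1/2
Sum over 22 agents: 2/3 + 1/5 + 1/4 + 4/4 + 3/3 + 3/5 + 4/8 + 3/7 + 5/7 + 6/6 + 4/4 + 4/5 + 1/8 + 1/8 + 6/8 + 6/7 + 2/3 + 3/5 + 3/5 + 3/5 + 0/4 + 1/2 = 779/60; mean = 779/60 ÷ 22 = 779/1320 = 0.590151… → 0.590.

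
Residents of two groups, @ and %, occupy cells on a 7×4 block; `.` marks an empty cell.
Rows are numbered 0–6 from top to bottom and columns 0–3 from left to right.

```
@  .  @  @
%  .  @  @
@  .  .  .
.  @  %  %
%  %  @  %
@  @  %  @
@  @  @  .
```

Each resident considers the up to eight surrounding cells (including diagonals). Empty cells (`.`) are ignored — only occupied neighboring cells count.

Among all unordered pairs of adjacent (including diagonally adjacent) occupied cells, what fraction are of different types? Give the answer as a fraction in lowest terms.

Scan each occupied cell's neighbors to the right and below (and the two forward diagonals) so each pair is counted once.
From row 0: 1 unlike of 6 pairs (running 1/6).
From row 1: 1 unlike of 2 pairs (running 2/8).
From row 2: 0 unlike of 1 pairs (running 2/9).
From row 3: 5 unlike of 10 pairs (running 7/19).
From row 4: 8 unlike of 13 pairs (running 15/32).
From row 5: 4 unlike of 11 pairs (running 19/43).
From row 6: 0 unlike of 2 pairs (running 19/45).
Total adjacent occupied pairs: 45; unlike-type pairs: 19.
19/45 is already in lowest terms.

19/45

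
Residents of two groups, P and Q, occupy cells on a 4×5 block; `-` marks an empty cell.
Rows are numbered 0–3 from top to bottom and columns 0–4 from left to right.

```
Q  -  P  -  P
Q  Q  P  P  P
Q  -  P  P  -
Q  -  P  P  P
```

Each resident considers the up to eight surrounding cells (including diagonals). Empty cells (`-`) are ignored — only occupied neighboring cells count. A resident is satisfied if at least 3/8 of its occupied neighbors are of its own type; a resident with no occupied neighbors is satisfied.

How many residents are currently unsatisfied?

Row 0: (0,0)Q 2/2 ✓ · (0,2)P 2/3 ✓ · (0,4)P 2/2 ✓
Row 1: (1,0)Q 3/3 ✓ · (1,1)Q 3/6 ✓ · (1,2)P 4/5 ✓ · (1,3)P 6/6 ✓ · (1,4)P 3/3 ✓
Row 2: (2,0)Q 3/3 ✓ · (2,2)P 5/6 ✓ · (2,3)P 7/7 ✓
Row 3: (3,0)Q 1/1 ✓ · (3,2)P 3/3 ✓ · (3,3)P 4/4 ✓ · (3,4)P 2/2 ✓
Every one meets the threshold.

0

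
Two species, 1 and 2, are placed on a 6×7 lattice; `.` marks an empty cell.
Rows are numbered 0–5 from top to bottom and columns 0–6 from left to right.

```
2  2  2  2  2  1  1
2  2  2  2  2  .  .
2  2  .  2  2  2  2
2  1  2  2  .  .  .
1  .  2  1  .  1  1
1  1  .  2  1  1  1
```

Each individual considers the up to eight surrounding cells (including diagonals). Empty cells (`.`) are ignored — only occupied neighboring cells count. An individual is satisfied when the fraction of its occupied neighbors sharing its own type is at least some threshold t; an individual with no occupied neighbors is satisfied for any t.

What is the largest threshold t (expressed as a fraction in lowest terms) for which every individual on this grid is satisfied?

(0,0)2 3/3
(0,1)2 5/5
(0,2)2 5/5
(0,3)2 5/5
(0,4)2 3/4
(0,5)1 1/3
(0,6)1 1/1
(1,0)2 5/5
(1,1)2 7/7
(1,2)2 7/7
(1,3)2 7/7
(1,4)2 6/7
(2,0)2 4/5
(2,1)2 6/7
(2,3)2 6/6
(2,4)2 5/5
(2,5)2 3/3
(2,6)2 1/1
(3,0)2 2/4
(3,1)1 1/6
(3,2)2 4/6
(3,3)2 4/5
(4,0)1 3/4
(4,2)2 3/6
(4,3)1 1/5
(4,5)1 4/4
(4,6)1 3/3
(5,0)1 2/2
(5,1)1 2/3
(5,3)2 1/3
(5,4)1 3/4
(5,5)1 4/4
(5,6)1 3/3
The smallest same-type fraction is 1/6 at (3,1), which reduces to 1/6. Any threshold above that leaves this individual unsatisfied.

1/6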